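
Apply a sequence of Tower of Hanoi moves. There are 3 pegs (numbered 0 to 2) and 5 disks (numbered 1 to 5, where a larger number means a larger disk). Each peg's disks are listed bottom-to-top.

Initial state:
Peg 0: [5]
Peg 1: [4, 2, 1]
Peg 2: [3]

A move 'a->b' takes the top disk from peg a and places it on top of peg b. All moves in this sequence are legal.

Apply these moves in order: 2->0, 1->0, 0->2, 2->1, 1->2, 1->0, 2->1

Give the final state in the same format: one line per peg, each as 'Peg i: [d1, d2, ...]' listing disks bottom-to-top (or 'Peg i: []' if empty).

Answer: Peg 0: [5, 3, 2]
Peg 1: [4, 1]
Peg 2: []

Derivation:
After move 1 (2->0):
Peg 0: [5, 3]
Peg 1: [4, 2, 1]
Peg 2: []

After move 2 (1->0):
Peg 0: [5, 3, 1]
Peg 1: [4, 2]
Peg 2: []

After move 3 (0->2):
Peg 0: [5, 3]
Peg 1: [4, 2]
Peg 2: [1]

After move 4 (2->1):
Peg 0: [5, 3]
Peg 1: [4, 2, 1]
Peg 2: []

After move 5 (1->2):
Peg 0: [5, 3]
Peg 1: [4, 2]
Peg 2: [1]

After move 6 (1->0):
Peg 0: [5, 3, 2]
Peg 1: [4]
Peg 2: [1]

After move 7 (2->1):
Peg 0: [5, 3, 2]
Peg 1: [4, 1]
Peg 2: []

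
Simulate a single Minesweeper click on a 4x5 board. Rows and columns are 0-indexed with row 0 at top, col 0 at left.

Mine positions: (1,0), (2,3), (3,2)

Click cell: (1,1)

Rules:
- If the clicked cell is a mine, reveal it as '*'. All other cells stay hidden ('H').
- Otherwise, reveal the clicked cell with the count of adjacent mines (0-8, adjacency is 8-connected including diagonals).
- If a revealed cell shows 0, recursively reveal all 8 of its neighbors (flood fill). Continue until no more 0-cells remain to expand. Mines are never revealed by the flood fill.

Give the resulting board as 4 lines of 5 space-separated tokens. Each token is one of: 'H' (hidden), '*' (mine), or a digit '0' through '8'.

H H H H H
H 1 H H H
H H H H H
H H H H H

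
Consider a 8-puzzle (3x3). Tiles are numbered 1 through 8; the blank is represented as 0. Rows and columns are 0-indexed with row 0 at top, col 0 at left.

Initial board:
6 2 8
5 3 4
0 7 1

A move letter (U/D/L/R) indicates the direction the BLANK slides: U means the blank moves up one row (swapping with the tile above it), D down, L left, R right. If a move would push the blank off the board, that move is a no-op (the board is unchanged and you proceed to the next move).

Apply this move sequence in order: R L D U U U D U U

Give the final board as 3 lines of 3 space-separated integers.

Answer: 0 2 8
6 3 4
5 7 1

Derivation:
After move 1 (R):
6 2 8
5 3 4
7 0 1

After move 2 (L):
6 2 8
5 3 4
0 7 1

After move 3 (D):
6 2 8
5 3 4
0 7 1

After move 4 (U):
6 2 8
0 3 4
5 7 1

After move 5 (U):
0 2 8
6 3 4
5 7 1

After move 6 (U):
0 2 8
6 3 4
5 7 1

After move 7 (D):
6 2 8
0 3 4
5 7 1

After move 8 (U):
0 2 8
6 3 4
5 7 1

After move 9 (U):
0 2 8
6 3 4
5 7 1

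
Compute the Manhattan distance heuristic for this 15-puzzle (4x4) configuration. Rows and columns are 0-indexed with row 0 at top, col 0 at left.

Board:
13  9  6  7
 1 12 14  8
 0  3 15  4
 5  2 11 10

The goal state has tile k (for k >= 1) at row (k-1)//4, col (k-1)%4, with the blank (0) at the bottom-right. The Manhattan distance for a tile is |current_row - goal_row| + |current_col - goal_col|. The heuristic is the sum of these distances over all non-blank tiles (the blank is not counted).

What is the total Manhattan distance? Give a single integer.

Answer: 32

Derivation:
Tile 13: at (0,0), goal (3,0), distance |0-3|+|0-0| = 3
Tile 9: at (0,1), goal (2,0), distance |0-2|+|1-0| = 3
Tile 6: at (0,2), goal (1,1), distance |0-1|+|2-1| = 2
Tile 7: at (0,3), goal (1,2), distance |0-1|+|3-2| = 2
Tile 1: at (1,0), goal (0,0), distance |1-0|+|0-0| = 1
Tile 12: at (1,1), goal (2,3), distance |1-2|+|1-3| = 3
Tile 14: at (1,2), goal (3,1), distance |1-3|+|2-1| = 3
Tile 8: at (1,3), goal (1,3), distance |1-1|+|3-3| = 0
Tile 3: at (2,1), goal (0,2), distance |2-0|+|1-2| = 3
Tile 15: at (2,2), goal (3,2), distance |2-3|+|2-2| = 1
Tile 4: at (2,3), goal (0,3), distance |2-0|+|3-3| = 2
Tile 5: at (3,0), goal (1,0), distance |3-1|+|0-0| = 2
Tile 2: at (3,1), goal (0,1), distance |3-0|+|1-1| = 3
Tile 11: at (3,2), goal (2,2), distance |3-2|+|2-2| = 1
Tile 10: at (3,3), goal (2,1), distance |3-2|+|3-1| = 3
Sum: 3 + 3 + 2 + 2 + 1 + 3 + 3 + 0 + 3 + 1 + 2 + 2 + 3 + 1 + 3 = 32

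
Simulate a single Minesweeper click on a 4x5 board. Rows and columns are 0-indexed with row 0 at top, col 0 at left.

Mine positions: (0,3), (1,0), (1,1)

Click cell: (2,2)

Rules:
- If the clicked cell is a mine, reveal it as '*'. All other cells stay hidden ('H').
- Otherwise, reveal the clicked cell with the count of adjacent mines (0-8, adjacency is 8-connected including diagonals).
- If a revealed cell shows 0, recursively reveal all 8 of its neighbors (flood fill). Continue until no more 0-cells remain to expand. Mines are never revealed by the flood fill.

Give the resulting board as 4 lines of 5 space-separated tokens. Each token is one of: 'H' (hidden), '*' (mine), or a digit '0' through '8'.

H H H H H
H H H H H
H H 1 H H
H H H H H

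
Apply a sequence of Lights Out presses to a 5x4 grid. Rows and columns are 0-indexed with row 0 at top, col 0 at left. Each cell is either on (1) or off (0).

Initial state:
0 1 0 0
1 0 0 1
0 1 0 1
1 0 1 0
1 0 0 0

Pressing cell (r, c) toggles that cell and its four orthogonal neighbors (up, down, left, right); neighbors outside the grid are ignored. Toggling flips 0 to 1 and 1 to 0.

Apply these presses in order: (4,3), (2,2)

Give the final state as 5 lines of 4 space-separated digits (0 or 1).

After press 1 at (4,3):
0 1 0 0
1 0 0 1
0 1 0 1
1 0 1 1
1 0 1 1

After press 2 at (2,2):
0 1 0 0
1 0 1 1
0 0 1 0
1 0 0 1
1 0 1 1

Answer: 0 1 0 0
1 0 1 1
0 0 1 0
1 0 0 1
1 0 1 1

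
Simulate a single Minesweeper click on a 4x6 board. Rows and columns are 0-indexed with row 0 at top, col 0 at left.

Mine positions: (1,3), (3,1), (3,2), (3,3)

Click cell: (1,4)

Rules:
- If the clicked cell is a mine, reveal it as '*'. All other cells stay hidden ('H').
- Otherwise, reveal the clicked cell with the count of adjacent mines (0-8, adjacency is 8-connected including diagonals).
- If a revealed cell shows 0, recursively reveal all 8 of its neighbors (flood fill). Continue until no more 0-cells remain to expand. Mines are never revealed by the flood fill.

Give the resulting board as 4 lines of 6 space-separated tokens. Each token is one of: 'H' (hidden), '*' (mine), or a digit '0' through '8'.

H H H H H H
H H H H 1 H
H H H H H H
H H H H H H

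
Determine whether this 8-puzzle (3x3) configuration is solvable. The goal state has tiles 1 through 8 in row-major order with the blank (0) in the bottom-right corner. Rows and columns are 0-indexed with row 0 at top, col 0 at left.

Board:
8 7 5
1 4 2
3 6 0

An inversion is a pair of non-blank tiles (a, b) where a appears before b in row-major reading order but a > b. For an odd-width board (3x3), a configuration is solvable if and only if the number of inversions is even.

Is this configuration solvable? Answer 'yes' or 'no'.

Answer: no

Derivation:
Inversions (pairs i<j in row-major order where tile[i] > tile[j] > 0): 19
19 is odd, so the puzzle is not solvable.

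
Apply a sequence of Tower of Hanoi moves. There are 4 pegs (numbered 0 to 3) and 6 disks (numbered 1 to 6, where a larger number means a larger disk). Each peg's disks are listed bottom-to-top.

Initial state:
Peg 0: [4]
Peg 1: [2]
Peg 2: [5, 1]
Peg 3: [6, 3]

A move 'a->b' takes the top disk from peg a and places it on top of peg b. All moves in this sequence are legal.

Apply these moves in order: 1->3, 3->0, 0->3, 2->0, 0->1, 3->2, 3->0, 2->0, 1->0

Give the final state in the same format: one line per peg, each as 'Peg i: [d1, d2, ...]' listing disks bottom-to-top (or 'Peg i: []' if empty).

After move 1 (1->3):
Peg 0: [4]
Peg 1: []
Peg 2: [5, 1]
Peg 3: [6, 3, 2]

After move 2 (3->0):
Peg 0: [4, 2]
Peg 1: []
Peg 2: [5, 1]
Peg 3: [6, 3]

After move 3 (0->3):
Peg 0: [4]
Peg 1: []
Peg 2: [5, 1]
Peg 3: [6, 3, 2]

After move 4 (2->0):
Peg 0: [4, 1]
Peg 1: []
Peg 2: [5]
Peg 3: [6, 3, 2]

After move 5 (0->1):
Peg 0: [4]
Peg 1: [1]
Peg 2: [5]
Peg 3: [6, 3, 2]

After move 6 (3->2):
Peg 0: [4]
Peg 1: [1]
Peg 2: [5, 2]
Peg 3: [6, 3]

After move 7 (3->0):
Peg 0: [4, 3]
Peg 1: [1]
Peg 2: [5, 2]
Peg 3: [6]

After move 8 (2->0):
Peg 0: [4, 3, 2]
Peg 1: [1]
Peg 2: [5]
Peg 3: [6]

After move 9 (1->0):
Peg 0: [4, 3, 2, 1]
Peg 1: []
Peg 2: [5]
Peg 3: [6]

Answer: Peg 0: [4, 3, 2, 1]
Peg 1: []
Peg 2: [5]
Peg 3: [6]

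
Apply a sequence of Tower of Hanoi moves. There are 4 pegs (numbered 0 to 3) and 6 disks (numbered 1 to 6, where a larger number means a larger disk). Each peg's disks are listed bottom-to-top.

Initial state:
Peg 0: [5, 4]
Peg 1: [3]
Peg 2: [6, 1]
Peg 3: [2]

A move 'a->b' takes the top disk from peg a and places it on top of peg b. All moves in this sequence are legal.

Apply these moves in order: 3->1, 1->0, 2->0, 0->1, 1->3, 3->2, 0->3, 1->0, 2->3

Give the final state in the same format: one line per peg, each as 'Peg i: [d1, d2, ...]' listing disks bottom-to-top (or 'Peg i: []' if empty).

After move 1 (3->1):
Peg 0: [5, 4]
Peg 1: [3, 2]
Peg 2: [6, 1]
Peg 3: []

After move 2 (1->0):
Peg 0: [5, 4, 2]
Peg 1: [3]
Peg 2: [6, 1]
Peg 3: []

After move 3 (2->0):
Peg 0: [5, 4, 2, 1]
Peg 1: [3]
Peg 2: [6]
Peg 3: []

After move 4 (0->1):
Peg 0: [5, 4, 2]
Peg 1: [3, 1]
Peg 2: [6]
Peg 3: []

After move 5 (1->3):
Peg 0: [5, 4, 2]
Peg 1: [3]
Peg 2: [6]
Peg 3: [1]

After move 6 (3->2):
Peg 0: [5, 4, 2]
Peg 1: [3]
Peg 2: [6, 1]
Peg 3: []

After move 7 (0->3):
Peg 0: [5, 4]
Peg 1: [3]
Peg 2: [6, 1]
Peg 3: [2]

After move 8 (1->0):
Peg 0: [5, 4, 3]
Peg 1: []
Peg 2: [6, 1]
Peg 3: [2]

After move 9 (2->3):
Peg 0: [5, 4, 3]
Peg 1: []
Peg 2: [6]
Peg 3: [2, 1]

Answer: Peg 0: [5, 4, 3]
Peg 1: []
Peg 2: [6]
Peg 3: [2, 1]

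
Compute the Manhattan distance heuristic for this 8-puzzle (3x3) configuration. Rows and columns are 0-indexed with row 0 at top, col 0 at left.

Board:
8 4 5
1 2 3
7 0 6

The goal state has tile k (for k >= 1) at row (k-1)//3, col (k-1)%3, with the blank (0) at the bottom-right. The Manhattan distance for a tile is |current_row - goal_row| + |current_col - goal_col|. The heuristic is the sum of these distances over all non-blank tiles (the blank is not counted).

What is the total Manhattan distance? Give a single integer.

Answer: 11

Derivation:
Tile 8: (0,0)->(2,1) = 3
Tile 4: (0,1)->(1,0) = 2
Tile 5: (0,2)->(1,1) = 2
Tile 1: (1,0)->(0,0) = 1
Tile 2: (1,1)->(0,1) = 1
Tile 3: (1,2)->(0,2) = 1
Tile 7: (2,0)->(2,0) = 0
Tile 6: (2,2)->(1,2) = 1
Sum: 3 + 2 + 2 + 1 + 1 + 1 + 0 + 1 = 11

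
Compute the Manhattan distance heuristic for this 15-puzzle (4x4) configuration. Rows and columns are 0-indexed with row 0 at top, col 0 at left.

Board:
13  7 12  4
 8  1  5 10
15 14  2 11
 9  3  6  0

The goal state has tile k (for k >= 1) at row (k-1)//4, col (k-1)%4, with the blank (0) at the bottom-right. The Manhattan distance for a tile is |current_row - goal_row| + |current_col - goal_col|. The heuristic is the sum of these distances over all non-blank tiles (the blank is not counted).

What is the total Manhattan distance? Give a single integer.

Tile 13: at (0,0), goal (3,0), distance |0-3|+|0-0| = 3
Tile 7: at (0,1), goal (1,2), distance |0-1|+|1-2| = 2
Tile 12: at (0,2), goal (2,3), distance |0-2|+|2-3| = 3
Tile 4: at (0,3), goal (0,3), distance |0-0|+|3-3| = 0
Tile 8: at (1,0), goal (1,3), distance |1-1|+|0-3| = 3
Tile 1: at (1,1), goal (0,0), distance |1-0|+|1-0| = 2
Tile 5: at (1,2), goal (1,0), distance |1-1|+|2-0| = 2
Tile 10: at (1,3), goal (2,1), distance |1-2|+|3-1| = 3
Tile 15: at (2,0), goal (3,2), distance |2-3|+|0-2| = 3
Tile 14: at (2,1), goal (3,1), distance |2-3|+|1-1| = 1
Tile 2: at (2,2), goal (0,1), distance |2-0|+|2-1| = 3
Tile 11: at (2,3), goal (2,2), distance |2-2|+|3-2| = 1
Tile 9: at (3,0), goal (2,0), distance |3-2|+|0-0| = 1
Tile 3: at (3,1), goal (0,2), distance |3-0|+|1-2| = 4
Tile 6: at (3,2), goal (1,1), distance |3-1|+|2-1| = 3
Sum: 3 + 2 + 3 + 0 + 3 + 2 + 2 + 3 + 3 + 1 + 3 + 1 + 1 + 4 + 3 = 34

Answer: 34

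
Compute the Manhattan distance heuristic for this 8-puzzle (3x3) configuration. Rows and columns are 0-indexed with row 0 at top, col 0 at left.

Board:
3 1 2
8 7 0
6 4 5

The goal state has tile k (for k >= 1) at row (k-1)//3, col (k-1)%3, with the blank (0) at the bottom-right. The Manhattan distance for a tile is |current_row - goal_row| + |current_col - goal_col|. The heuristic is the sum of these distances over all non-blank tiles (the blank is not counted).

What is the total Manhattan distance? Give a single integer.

Tile 3: (0,0)->(0,2) = 2
Tile 1: (0,1)->(0,0) = 1
Tile 2: (0,2)->(0,1) = 1
Tile 8: (1,0)->(2,1) = 2
Tile 7: (1,1)->(2,0) = 2
Tile 6: (2,0)->(1,2) = 3
Tile 4: (2,1)->(1,0) = 2
Tile 5: (2,2)->(1,1) = 2
Sum: 2 + 1 + 1 + 2 + 2 + 3 + 2 + 2 = 15

Answer: 15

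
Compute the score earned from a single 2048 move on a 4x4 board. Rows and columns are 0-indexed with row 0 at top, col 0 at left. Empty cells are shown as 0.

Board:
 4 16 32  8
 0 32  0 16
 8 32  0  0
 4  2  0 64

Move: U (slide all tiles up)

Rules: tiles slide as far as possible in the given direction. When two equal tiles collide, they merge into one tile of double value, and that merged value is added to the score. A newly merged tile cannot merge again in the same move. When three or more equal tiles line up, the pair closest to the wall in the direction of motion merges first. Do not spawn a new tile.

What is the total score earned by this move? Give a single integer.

Slide up:
col 0: [4, 0, 8, 4] -> [4, 8, 4, 0]  score +0 (running 0)
col 1: [16, 32, 32, 2] -> [16, 64, 2, 0]  score +64 (running 64)
col 2: [32, 0, 0, 0] -> [32, 0, 0, 0]  score +0 (running 64)
col 3: [8, 16, 0, 64] -> [8, 16, 64, 0]  score +0 (running 64)
Board after move:
 4 16 32  8
 8 64  0 16
 4  2  0 64
 0  0  0  0

Answer: 64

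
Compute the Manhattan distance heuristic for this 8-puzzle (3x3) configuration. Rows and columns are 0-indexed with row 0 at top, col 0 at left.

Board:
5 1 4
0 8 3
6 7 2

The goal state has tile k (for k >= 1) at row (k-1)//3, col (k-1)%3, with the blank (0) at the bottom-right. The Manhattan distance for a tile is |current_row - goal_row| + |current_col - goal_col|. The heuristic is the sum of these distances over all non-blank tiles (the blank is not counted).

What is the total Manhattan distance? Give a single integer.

Tile 5: at (0,0), goal (1,1), distance |0-1|+|0-1| = 2
Tile 1: at (0,1), goal (0,0), distance |0-0|+|1-0| = 1
Tile 4: at (0,2), goal (1,0), distance |0-1|+|2-0| = 3
Tile 8: at (1,1), goal (2,1), distance |1-2|+|1-1| = 1
Tile 3: at (1,2), goal (0,2), distance |1-0|+|2-2| = 1
Tile 6: at (2,0), goal (1,2), distance |2-1|+|0-2| = 3
Tile 7: at (2,1), goal (2,0), distance |2-2|+|1-0| = 1
Tile 2: at (2,2), goal (0,1), distance |2-0|+|2-1| = 3
Sum: 2 + 1 + 3 + 1 + 1 + 3 + 1 + 3 = 15

Answer: 15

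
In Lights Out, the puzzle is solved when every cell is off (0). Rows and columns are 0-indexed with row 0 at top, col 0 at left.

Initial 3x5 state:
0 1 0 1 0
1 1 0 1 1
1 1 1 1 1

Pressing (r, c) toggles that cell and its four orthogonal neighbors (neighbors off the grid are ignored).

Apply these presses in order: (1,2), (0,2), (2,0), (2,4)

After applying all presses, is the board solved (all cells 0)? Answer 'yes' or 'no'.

After press 1 at (1,2):
0 1 1 1 0
1 0 1 0 1
1 1 0 1 1

After press 2 at (0,2):
0 0 0 0 0
1 0 0 0 1
1 1 0 1 1

After press 3 at (2,0):
0 0 0 0 0
0 0 0 0 1
0 0 0 1 1

After press 4 at (2,4):
0 0 0 0 0
0 0 0 0 0
0 0 0 0 0

Lights still on: 0

Answer: yes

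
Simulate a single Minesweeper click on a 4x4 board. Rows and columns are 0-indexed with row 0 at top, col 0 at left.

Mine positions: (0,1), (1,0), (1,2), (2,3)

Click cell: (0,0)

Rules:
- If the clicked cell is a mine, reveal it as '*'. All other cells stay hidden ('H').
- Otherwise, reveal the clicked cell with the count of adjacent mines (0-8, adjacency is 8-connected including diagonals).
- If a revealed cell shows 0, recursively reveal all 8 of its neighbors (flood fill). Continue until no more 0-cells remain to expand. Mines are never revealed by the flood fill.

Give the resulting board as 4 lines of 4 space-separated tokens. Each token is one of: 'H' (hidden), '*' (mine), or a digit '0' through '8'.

2 H H H
H H H H
H H H H
H H H H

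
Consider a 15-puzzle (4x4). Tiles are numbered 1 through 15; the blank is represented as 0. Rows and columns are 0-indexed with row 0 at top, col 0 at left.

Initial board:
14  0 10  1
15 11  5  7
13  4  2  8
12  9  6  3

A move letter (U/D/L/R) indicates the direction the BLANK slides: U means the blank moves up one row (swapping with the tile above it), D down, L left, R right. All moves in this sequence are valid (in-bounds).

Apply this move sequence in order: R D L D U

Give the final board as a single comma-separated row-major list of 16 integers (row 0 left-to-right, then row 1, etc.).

Answer: 14, 10, 5, 1, 15, 0, 11, 7, 13, 4, 2, 8, 12, 9, 6, 3

Derivation:
After move 1 (R):
14 10  0  1
15 11  5  7
13  4  2  8
12  9  6  3

After move 2 (D):
14 10  5  1
15 11  0  7
13  4  2  8
12  9  6  3

After move 3 (L):
14 10  5  1
15  0 11  7
13  4  2  8
12  9  6  3

After move 4 (D):
14 10  5  1
15  4 11  7
13  0  2  8
12  9  6  3

After move 5 (U):
14 10  5  1
15  0 11  7
13  4  2  8
12  9  6  3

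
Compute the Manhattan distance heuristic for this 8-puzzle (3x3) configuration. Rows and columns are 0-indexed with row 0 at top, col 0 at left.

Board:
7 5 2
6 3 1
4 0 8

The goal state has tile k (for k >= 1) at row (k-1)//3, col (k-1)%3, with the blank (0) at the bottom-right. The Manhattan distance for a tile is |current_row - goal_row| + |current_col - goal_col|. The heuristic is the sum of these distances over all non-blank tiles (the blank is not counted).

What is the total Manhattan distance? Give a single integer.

Answer: 13

Derivation:
Tile 7: at (0,0), goal (2,0), distance |0-2|+|0-0| = 2
Tile 5: at (0,1), goal (1,1), distance |0-1|+|1-1| = 1
Tile 2: at (0,2), goal (0,1), distance |0-0|+|2-1| = 1
Tile 6: at (1,0), goal (1,2), distance |1-1|+|0-2| = 2
Tile 3: at (1,1), goal (0,2), distance |1-0|+|1-2| = 2
Tile 1: at (1,2), goal (0,0), distance |1-0|+|2-0| = 3
Tile 4: at (2,0), goal (1,0), distance |2-1|+|0-0| = 1
Tile 8: at (2,2), goal (2,1), distance |2-2|+|2-1| = 1
Sum: 2 + 1 + 1 + 2 + 2 + 3 + 1 + 1 = 13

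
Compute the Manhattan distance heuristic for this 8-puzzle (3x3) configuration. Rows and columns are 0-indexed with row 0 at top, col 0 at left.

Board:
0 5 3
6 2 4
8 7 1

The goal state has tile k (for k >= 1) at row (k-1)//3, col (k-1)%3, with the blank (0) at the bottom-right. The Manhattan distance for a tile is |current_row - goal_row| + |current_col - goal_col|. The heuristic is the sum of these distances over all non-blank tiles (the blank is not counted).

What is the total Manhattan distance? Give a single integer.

Answer: 12

Derivation:
Tile 5: (0,1)->(1,1) = 1
Tile 3: (0,2)->(0,2) = 0
Tile 6: (1,0)->(1,2) = 2
Tile 2: (1,1)->(0,1) = 1
Tile 4: (1,2)->(1,0) = 2
Tile 8: (2,0)->(2,1) = 1
Tile 7: (2,1)->(2,0) = 1
Tile 1: (2,2)->(0,0) = 4
Sum: 1 + 0 + 2 + 1 + 2 + 1 + 1 + 4 = 12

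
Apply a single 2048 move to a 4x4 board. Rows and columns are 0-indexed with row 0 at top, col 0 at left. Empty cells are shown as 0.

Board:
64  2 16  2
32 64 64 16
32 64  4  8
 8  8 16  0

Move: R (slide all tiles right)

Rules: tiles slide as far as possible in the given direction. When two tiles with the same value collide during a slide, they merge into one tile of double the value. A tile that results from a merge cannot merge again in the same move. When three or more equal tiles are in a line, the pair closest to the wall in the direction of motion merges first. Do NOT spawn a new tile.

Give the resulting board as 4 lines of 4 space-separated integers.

Answer:  64   2  16   2
  0  32 128  16
 32  64   4   8
  0   0  16  16

Derivation:
Slide right:
row 0: [64, 2, 16, 2] -> [64, 2, 16, 2]
row 1: [32, 64, 64, 16] -> [0, 32, 128, 16]
row 2: [32, 64, 4, 8] -> [32, 64, 4, 8]
row 3: [8, 8, 16, 0] -> [0, 0, 16, 16]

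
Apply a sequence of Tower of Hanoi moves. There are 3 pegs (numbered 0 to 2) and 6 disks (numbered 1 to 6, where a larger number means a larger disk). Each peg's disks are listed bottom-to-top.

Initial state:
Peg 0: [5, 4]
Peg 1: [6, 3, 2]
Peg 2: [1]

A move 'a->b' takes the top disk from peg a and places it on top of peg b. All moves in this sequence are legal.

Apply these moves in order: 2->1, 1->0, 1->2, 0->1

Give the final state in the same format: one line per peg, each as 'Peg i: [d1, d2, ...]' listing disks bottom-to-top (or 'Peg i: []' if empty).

Answer: Peg 0: [5, 4]
Peg 1: [6, 3, 1]
Peg 2: [2]

Derivation:
After move 1 (2->1):
Peg 0: [5, 4]
Peg 1: [6, 3, 2, 1]
Peg 2: []

After move 2 (1->0):
Peg 0: [5, 4, 1]
Peg 1: [6, 3, 2]
Peg 2: []

After move 3 (1->2):
Peg 0: [5, 4, 1]
Peg 1: [6, 3]
Peg 2: [2]

After move 4 (0->1):
Peg 0: [5, 4]
Peg 1: [6, 3, 1]
Peg 2: [2]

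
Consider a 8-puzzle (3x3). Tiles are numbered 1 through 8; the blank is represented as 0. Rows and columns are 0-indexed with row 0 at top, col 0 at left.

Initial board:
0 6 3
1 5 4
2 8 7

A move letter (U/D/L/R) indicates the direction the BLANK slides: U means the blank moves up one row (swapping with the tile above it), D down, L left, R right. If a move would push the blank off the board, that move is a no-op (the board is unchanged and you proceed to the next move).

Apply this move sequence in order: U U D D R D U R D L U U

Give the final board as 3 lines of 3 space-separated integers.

Answer: 1 0 3
2 6 7
8 4 5

Derivation:
After move 1 (U):
0 6 3
1 5 4
2 8 7

After move 2 (U):
0 6 3
1 5 4
2 8 7

After move 3 (D):
1 6 3
0 5 4
2 8 7

After move 4 (D):
1 6 3
2 5 4
0 8 7

After move 5 (R):
1 6 3
2 5 4
8 0 7

After move 6 (D):
1 6 3
2 5 4
8 0 7

After move 7 (U):
1 6 3
2 0 4
8 5 7

After move 8 (R):
1 6 3
2 4 0
8 5 7

After move 9 (D):
1 6 3
2 4 7
8 5 0

After move 10 (L):
1 6 3
2 4 7
8 0 5

After move 11 (U):
1 6 3
2 0 7
8 4 5

After move 12 (U):
1 0 3
2 6 7
8 4 5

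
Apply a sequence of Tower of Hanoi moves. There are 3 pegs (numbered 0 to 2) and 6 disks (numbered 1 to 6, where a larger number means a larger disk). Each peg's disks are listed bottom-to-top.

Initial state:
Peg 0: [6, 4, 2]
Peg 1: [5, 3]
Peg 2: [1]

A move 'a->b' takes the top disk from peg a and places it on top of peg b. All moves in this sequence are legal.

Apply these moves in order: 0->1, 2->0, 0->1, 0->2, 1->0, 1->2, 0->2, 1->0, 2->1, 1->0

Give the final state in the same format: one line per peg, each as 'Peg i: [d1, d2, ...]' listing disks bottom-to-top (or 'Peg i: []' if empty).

Answer: Peg 0: [6, 3, 1]
Peg 1: [5]
Peg 2: [4, 2]

Derivation:
After move 1 (0->1):
Peg 0: [6, 4]
Peg 1: [5, 3, 2]
Peg 2: [1]

After move 2 (2->0):
Peg 0: [6, 4, 1]
Peg 1: [5, 3, 2]
Peg 2: []

After move 3 (0->1):
Peg 0: [6, 4]
Peg 1: [5, 3, 2, 1]
Peg 2: []

After move 4 (0->2):
Peg 0: [6]
Peg 1: [5, 3, 2, 1]
Peg 2: [4]

After move 5 (1->0):
Peg 0: [6, 1]
Peg 1: [5, 3, 2]
Peg 2: [4]

After move 6 (1->2):
Peg 0: [6, 1]
Peg 1: [5, 3]
Peg 2: [4, 2]

After move 7 (0->2):
Peg 0: [6]
Peg 1: [5, 3]
Peg 2: [4, 2, 1]

After move 8 (1->0):
Peg 0: [6, 3]
Peg 1: [5]
Peg 2: [4, 2, 1]

After move 9 (2->1):
Peg 0: [6, 3]
Peg 1: [5, 1]
Peg 2: [4, 2]

After move 10 (1->0):
Peg 0: [6, 3, 1]
Peg 1: [5]
Peg 2: [4, 2]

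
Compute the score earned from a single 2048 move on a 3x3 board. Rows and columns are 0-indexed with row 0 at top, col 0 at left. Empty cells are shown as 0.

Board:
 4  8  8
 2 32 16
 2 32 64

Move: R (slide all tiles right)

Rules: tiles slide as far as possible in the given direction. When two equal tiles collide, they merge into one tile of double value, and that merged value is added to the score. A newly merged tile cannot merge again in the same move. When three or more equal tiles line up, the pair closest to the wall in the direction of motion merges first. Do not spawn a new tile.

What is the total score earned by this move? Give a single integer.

Slide right:
row 0: [4, 8, 8] -> [0, 4, 16]  score +16 (running 16)
row 1: [2, 32, 16] -> [2, 32, 16]  score +0 (running 16)
row 2: [2, 32, 64] -> [2, 32, 64]  score +0 (running 16)
Board after move:
 0  4 16
 2 32 16
 2 32 64

Answer: 16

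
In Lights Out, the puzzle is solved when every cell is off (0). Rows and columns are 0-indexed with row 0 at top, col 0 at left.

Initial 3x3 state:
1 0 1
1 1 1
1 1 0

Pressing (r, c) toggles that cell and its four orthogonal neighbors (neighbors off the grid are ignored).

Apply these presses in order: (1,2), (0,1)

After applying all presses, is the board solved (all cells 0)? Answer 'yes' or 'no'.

Answer: no

Derivation:
After press 1 at (1,2):
1 0 0
1 0 0
1 1 1

After press 2 at (0,1):
0 1 1
1 1 0
1 1 1

Lights still on: 7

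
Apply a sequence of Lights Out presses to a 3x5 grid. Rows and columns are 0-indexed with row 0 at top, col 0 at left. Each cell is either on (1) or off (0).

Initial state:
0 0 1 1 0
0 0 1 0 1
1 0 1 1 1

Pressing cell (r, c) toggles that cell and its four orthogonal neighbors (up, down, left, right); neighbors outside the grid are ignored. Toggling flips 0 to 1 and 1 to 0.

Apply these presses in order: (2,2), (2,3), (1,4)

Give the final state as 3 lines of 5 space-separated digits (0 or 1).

Answer: 0 0 1 1 1
0 0 0 0 0
1 1 1 1 1

Derivation:
After press 1 at (2,2):
0 0 1 1 0
0 0 0 0 1
1 1 0 0 1

After press 2 at (2,3):
0 0 1 1 0
0 0 0 1 1
1 1 1 1 0

After press 3 at (1,4):
0 0 1 1 1
0 0 0 0 0
1 1 1 1 1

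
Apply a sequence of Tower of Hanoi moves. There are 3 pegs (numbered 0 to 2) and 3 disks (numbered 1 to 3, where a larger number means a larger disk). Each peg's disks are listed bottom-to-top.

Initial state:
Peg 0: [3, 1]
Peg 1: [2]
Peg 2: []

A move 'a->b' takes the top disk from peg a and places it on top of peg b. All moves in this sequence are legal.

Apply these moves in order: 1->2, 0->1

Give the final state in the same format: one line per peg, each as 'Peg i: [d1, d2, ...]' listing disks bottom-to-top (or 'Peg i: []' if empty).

After move 1 (1->2):
Peg 0: [3, 1]
Peg 1: []
Peg 2: [2]

After move 2 (0->1):
Peg 0: [3]
Peg 1: [1]
Peg 2: [2]

Answer: Peg 0: [3]
Peg 1: [1]
Peg 2: [2]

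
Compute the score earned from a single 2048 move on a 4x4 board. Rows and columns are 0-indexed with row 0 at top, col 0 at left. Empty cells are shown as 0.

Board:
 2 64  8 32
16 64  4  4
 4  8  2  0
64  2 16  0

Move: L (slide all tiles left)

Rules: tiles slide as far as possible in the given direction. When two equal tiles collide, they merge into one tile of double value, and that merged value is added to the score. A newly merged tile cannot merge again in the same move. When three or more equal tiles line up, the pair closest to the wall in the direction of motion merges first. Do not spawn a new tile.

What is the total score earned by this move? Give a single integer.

Answer: 8

Derivation:
Slide left:
row 0: [2, 64, 8, 32] -> [2, 64, 8, 32]  score +0 (running 0)
row 1: [16, 64, 4, 4] -> [16, 64, 8, 0]  score +8 (running 8)
row 2: [4, 8, 2, 0] -> [4, 8, 2, 0]  score +0 (running 8)
row 3: [64, 2, 16, 0] -> [64, 2, 16, 0]  score +0 (running 8)
Board after move:
 2 64  8 32
16 64  8  0
 4  8  2  0
64  2 16  0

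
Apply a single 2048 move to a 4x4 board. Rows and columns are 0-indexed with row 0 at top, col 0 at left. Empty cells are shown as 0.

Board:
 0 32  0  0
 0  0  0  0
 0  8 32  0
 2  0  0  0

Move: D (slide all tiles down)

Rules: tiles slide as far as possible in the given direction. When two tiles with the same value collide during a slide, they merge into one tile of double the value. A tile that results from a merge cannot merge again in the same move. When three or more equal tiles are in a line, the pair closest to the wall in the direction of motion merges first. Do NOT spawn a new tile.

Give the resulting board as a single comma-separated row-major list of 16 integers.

Answer: 0, 0, 0, 0, 0, 0, 0, 0, 0, 32, 0, 0, 2, 8, 32, 0

Derivation:
Slide down:
col 0: [0, 0, 0, 2] -> [0, 0, 0, 2]
col 1: [32, 0, 8, 0] -> [0, 0, 32, 8]
col 2: [0, 0, 32, 0] -> [0, 0, 0, 32]
col 3: [0, 0, 0, 0] -> [0, 0, 0, 0]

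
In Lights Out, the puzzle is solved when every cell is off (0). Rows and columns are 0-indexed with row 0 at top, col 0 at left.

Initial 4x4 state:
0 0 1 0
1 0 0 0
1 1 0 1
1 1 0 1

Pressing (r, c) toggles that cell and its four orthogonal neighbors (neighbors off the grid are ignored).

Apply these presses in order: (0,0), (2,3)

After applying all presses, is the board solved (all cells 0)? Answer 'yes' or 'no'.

Answer: no

Derivation:
After press 1 at (0,0):
1 1 1 0
0 0 0 0
1 1 0 1
1 1 0 1

After press 2 at (2,3):
1 1 1 0
0 0 0 1
1 1 1 0
1 1 0 0

Lights still on: 9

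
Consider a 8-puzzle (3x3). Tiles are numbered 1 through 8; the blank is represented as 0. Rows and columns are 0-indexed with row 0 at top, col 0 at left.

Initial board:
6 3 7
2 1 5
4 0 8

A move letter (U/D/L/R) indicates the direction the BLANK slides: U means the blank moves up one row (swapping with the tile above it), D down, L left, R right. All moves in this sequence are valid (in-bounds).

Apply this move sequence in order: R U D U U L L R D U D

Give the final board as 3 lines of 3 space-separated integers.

After move 1 (R):
6 3 7
2 1 5
4 8 0

After move 2 (U):
6 3 7
2 1 0
4 8 5

After move 3 (D):
6 3 7
2 1 5
4 8 0

After move 4 (U):
6 3 7
2 1 0
4 8 5

After move 5 (U):
6 3 0
2 1 7
4 8 5

After move 6 (L):
6 0 3
2 1 7
4 8 5

After move 7 (L):
0 6 3
2 1 7
4 8 5

After move 8 (R):
6 0 3
2 1 7
4 8 5

After move 9 (D):
6 1 3
2 0 7
4 8 5

After move 10 (U):
6 0 3
2 1 7
4 8 5

After move 11 (D):
6 1 3
2 0 7
4 8 5

Answer: 6 1 3
2 0 7
4 8 5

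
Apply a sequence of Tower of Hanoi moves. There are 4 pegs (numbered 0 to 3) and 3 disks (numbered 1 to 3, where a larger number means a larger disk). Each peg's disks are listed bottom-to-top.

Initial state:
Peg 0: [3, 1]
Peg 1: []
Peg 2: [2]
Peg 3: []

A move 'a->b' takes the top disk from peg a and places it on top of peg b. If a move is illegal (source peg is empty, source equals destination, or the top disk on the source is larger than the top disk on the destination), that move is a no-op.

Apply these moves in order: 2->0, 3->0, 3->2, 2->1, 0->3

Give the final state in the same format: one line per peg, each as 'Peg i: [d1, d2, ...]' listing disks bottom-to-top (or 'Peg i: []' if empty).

Answer: Peg 0: [3]
Peg 1: [2]
Peg 2: []
Peg 3: [1]

Derivation:
After move 1 (2->0):
Peg 0: [3, 1]
Peg 1: []
Peg 2: [2]
Peg 3: []

After move 2 (3->0):
Peg 0: [3, 1]
Peg 1: []
Peg 2: [2]
Peg 3: []

After move 3 (3->2):
Peg 0: [3, 1]
Peg 1: []
Peg 2: [2]
Peg 3: []

After move 4 (2->1):
Peg 0: [3, 1]
Peg 1: [2]
Peg 2: []
Peg 3: []

After move 5 (0->3):
Peg 0: [3]
Peg 1: [2]
Peg 2: []
Peg 3: [1]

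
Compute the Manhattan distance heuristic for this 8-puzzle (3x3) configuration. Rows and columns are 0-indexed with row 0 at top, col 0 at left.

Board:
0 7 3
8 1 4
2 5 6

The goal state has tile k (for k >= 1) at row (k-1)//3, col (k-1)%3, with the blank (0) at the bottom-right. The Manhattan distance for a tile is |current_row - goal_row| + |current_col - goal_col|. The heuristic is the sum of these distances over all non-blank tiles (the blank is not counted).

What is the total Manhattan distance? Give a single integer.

Tile 7: at (0,1), goal (2,0), distance |0-2|+|1-0| = 3
Tile 3: at (0,2), goal (0,2), distance |0-0|+|2-2| = 0
Tile 8: at (1,0), goal (2,1), distance |1-2|+|0-1| = 2
Tile 1: at (1,1), goal (0,0), distance |1-0|+|1-0| = 2
Tile 4: at (1,2), goal (1,0), distance |1-1|+|2-0| = 2
Tile 2: at (2,0), goal (0,1), distance |2-0|+|0-1| = 3
Tile 5: at (2,1), goal (1,1), distance |2-1|+|1-1| = 1
Tile 6: at (2,2), goal (1,2), distance |2-1|+|2-2| = 1
Sum: 3 + 0 + 2 + 2 + 2 + 3 + 1 + 1 = 14

Answer: 14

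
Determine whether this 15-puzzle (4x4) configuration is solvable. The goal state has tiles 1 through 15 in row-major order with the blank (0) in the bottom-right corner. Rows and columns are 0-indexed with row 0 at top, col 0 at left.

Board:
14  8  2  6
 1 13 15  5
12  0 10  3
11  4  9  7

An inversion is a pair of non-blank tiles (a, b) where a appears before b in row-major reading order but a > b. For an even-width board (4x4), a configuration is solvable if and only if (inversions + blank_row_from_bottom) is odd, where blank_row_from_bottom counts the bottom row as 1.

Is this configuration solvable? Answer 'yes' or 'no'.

Answer: yes

Derivation:
Inversions: 57
Blank is in row 2 (0-indexed from top), which is row 2 counting from the bottom (bottom = 1).
57 + 2 = 59, which is odd, so the puzzle is solvable.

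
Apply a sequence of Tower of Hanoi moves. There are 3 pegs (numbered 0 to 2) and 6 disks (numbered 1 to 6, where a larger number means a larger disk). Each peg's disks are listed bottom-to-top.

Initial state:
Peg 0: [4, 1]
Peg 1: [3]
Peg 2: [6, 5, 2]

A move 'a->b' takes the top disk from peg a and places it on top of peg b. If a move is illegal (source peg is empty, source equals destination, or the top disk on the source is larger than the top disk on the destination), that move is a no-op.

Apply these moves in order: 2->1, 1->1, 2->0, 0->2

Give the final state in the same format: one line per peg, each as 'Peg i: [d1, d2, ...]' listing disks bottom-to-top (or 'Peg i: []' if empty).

After move 1 (2->1):
Peg 0: [4, 1]
Peg 1: [3, 2]
Peg 2: [6, 5]

After move 2 (1->1):
Peg 0: [4, 1]
Peg 1: [3, 2]
Peg 2: [6, 5]

After move 3 (2->0):
Peg 0: [4, 1]
Peg 1: [3, 2]
Peg 2: [6, 5]

After move 4 (0->2):
Peg 0: [4]
Peg 1: [3, 2]
Peg 2: [6, 5, 1]

Answer: Peg 0: [4]
Peg 1: [3, 2]
Peg 2: [6, 5, 1]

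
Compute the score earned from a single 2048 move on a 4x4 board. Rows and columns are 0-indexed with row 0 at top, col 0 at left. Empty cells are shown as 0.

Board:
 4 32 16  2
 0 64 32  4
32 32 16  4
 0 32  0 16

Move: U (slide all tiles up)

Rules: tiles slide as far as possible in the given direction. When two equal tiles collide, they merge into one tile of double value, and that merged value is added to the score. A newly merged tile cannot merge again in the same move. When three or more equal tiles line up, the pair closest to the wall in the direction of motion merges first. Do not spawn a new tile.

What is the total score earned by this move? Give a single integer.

Answer: 72

Derivation:
Slide up:
col 0: [4, 0, 32, 0] -> [4, 32, 0, 0]  score +0 (running 0)
col 1: [32, 64, 32, 32] -> [32, 64, 64, 0]  score +64 (running 64)
col 2: [16, 32, 16, 0] -> [16, 32, 16, 0]  score +0 (running 64)
col 3: [2, 4, 4, 16] -> [2, 8, 16, 0]  score +8 (running 72)
Board after move:
 4 32 16  2
32 64 32  8
 0 64 16 16
 0  0  0  0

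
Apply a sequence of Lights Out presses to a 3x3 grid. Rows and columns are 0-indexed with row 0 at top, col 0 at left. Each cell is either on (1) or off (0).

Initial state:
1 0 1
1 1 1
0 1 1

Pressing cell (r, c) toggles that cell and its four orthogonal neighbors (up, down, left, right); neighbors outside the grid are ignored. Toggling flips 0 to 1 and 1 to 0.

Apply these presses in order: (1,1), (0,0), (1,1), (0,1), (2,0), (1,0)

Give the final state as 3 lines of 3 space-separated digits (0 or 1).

After press 1 at (1,1):
1 1 1
0 0 0
0 0 1

After press 2 at (0,0):
0 0 1
1 0 0
0 0 1

After press 3 at (1,1):
0 1 1
0 1 1
0 1 1

After press 4 at (0,1):
1 0 0
0 0 1
0 1 1

After press 5 at (2,0):
1 0 0
1 0 1
1 0 1

After press 6 at (1,0):
0 0 0
0 1 1
0 0 1

Answer: 0 0 0
0 1 1
0 0 1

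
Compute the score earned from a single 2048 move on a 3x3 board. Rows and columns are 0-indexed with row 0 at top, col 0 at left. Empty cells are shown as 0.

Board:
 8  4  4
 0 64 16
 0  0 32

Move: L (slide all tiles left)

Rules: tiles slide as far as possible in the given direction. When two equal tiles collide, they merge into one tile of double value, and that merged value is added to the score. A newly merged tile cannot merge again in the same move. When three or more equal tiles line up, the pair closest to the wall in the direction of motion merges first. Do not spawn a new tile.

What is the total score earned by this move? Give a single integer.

Slide left:
row 0: [8, 4, 4] -> [8, 8, 0]  score +8 (running 8)
row 1: [0, 64, 16] -> [64, 16, 0]  score +0 (running 8)
row 2: [0, 0, 32] -> [32, 0, 0]  score +0 (running 8)
Board after move:
 8  8  0
64 16  0
32  0  0

Answer: 8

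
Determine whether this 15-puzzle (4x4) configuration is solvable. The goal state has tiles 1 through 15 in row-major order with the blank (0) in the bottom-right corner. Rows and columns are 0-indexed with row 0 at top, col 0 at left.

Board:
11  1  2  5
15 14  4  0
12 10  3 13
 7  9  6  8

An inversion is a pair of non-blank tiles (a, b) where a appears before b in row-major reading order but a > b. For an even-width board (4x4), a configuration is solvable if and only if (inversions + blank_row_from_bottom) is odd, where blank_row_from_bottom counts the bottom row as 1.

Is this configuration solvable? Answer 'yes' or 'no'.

Inversions: 50
Blank is in row 1 (0-indexed from top), which is row 3 counting from the bottom (bottom = 1).
50 + 3 = 53, which is odd, so the puzzle is solvable.

Answer: yes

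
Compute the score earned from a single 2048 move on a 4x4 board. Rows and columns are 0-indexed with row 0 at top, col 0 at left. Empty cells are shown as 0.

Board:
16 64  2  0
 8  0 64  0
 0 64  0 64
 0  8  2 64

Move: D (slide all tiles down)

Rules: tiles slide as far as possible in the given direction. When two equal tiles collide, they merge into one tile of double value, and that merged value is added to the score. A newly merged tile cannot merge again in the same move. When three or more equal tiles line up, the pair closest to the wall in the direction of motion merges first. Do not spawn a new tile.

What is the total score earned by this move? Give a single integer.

Slide down:
col 0: [16, 8, 0, 0] -> [0, 0, 16, 8]  score +0 (running 0)
col 1: [64, 0, 64, 8] -> [0, 0, 128, 8]  score +128 (running 128)
col 2: [2, 64, 0, 2] -> [0, 2, 64, 2]  score +0 (running 128)
col 3: [0, 0, 64, 64] -> [0, 0, 0, 128]  score +128 (running 256)
Board after move:
  0   0   0   0
  0   0   2   0
 16 128  64   0
  8   8   2 128

Answer: 256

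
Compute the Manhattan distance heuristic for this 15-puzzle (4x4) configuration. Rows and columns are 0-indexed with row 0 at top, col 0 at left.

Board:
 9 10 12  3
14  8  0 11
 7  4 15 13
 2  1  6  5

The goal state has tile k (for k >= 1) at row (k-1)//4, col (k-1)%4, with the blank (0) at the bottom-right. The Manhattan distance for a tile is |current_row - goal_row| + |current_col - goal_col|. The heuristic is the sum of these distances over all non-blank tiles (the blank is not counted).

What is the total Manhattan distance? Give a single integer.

Tile 9: (0,0)->(2,0) = 2
Tile 10: (0,1)->(2,1) = 2
Tile 12: (0,2)->(2,3) = 3
Tile 3: (0,3)->(0,2) = 1
Tile 14: (1,0)->(3,1) = 3
Tile 8: (1,1)->(1,3) = 2
Tile 11: (1,3)->(2,2) = 2
Tile 7: (2,0)->(1,2) = 3
Tile 4: (2,1)->(0,3) = 4
Tile 15: (2,2)->(3,2) = 1
Tile 13: (2,3)->(3,0) = 4
Tile 2: (3,0)->(0,1) = 4
Tile 1: (3,1)->(0,0) = 4
Tile 6: (3,2)->(1,1) = 3
Tile 5: (3,3)->(1,0) = 5
Sum: 2 + 2 + 3 + 1 + 3 + 2 + 2 + 3 + 4 + 1 + 4 + 4 + 4 + 3 + 5 = 43

Answer: 43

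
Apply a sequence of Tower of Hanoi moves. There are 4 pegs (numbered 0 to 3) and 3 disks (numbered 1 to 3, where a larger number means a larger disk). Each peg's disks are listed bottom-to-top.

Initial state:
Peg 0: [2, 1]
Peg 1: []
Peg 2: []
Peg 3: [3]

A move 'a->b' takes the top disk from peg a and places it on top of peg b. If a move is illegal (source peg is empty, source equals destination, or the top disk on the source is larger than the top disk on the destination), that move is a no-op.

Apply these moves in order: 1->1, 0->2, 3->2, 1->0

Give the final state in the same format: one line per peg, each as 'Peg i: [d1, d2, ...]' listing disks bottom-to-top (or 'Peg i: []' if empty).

After move 1 (1->1):
Peg 0: [2, 1]
Peg 1: []
Peg 2: []
Peg 3: [3]

After move 2 (0->2):
Peg 0: [2]
Peg 1: []
Peg 2: [1]
Peg 3: [3]

After move 3 (3->2):
Peg 0: [2]
Peg 1: []
Peg 2: [1]
Peg 3: [3]

After move 4 (1->0):
Peg 0: [2]
Peg 1: []
Peg 2: [1]
Peg 3: [3]

Answer: Peg 0: [2]
Peg 1: []
Peg 2: [1]
Peg 3: [3]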